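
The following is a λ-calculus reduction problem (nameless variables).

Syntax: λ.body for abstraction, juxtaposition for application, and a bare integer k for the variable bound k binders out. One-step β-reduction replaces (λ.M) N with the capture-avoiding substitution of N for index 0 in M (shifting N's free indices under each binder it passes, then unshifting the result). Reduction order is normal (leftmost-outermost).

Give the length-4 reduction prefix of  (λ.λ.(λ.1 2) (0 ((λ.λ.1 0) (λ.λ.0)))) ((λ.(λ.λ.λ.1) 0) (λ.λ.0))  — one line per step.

  start: (λ.λ.(λ.1 2) (0 ((λ.λ.1 0) (λ.λ.0)))) ((λ.(λ.λ.λ.1) 0) (λ.λ.0))
  →1  λ.(λ.1 ((λ.(λ.λ.λ.1) 0) (λ.λ.0))) (0 ((λ.λ.1 0) (λ.λ.0)))
  →2  λ.0 ((λ.(λ.λ.λ.1) 0) (λ.λ.0))
  →3  λ.0 ((λ.λ.λ.1) (λ.λ.0))
  →4  λ.0 (λ.λ.1)

Answer: after 4 steps: λ.0 (λ.λ.1)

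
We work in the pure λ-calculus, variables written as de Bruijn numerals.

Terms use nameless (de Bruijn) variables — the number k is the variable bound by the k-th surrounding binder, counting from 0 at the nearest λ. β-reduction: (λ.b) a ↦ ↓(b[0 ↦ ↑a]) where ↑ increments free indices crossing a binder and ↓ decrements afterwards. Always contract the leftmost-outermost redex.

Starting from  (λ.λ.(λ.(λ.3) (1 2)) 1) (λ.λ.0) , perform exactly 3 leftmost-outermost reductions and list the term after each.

  start: (λ.λ.(λ.(λ.3) (1 2)) 1) (λ.λ.0)
  step 1: λ.(λ.(λ.λ.λ.0) (1 (λ.λ.0))) (λ.λ.0)
  step 2: λ.(λ.λ.λ.0) (0 (λ.λ.0))
  step 3: λ.λ.λ.0

Answer: after 3 steps: λ.λ.λ.0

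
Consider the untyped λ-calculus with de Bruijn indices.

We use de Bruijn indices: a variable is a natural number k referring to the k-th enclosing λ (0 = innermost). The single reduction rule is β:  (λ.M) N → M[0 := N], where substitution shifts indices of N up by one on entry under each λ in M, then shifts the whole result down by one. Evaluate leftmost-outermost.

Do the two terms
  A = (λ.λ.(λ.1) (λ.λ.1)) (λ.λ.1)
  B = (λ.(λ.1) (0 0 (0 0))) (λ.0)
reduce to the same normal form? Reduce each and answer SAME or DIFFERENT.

Term A:
  start: (λ.λ.(λ.1) (λ.λ.1)) (λ.λ.1)
  [1] λ.(λ.1) (λ.λ.1)
  [2] λ.0

Term B:
  start: (λ.(λ.1) (0 0 (0 0))) (λ.0)
  [1] (λ.λ.0) ((λ.0) (λ.0) ((λ.0) (λ.0)))
  [2] λ.0

Answer: SAME — A ⇓ λ.0, B ⇓ λ.0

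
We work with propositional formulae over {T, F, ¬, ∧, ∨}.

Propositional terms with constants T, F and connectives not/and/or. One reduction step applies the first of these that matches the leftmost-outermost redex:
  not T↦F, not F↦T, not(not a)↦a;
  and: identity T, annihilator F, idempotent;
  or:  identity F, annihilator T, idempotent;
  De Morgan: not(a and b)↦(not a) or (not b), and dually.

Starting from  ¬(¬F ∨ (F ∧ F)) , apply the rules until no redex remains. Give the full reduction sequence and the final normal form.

  start: ¬(¬F ∨ (F ∧ F))
  →1  ¬¬F ∧ ¬(F ∧ F)
  →2  F ∧ ¬(F ∧ F)
  →3  F

Answer: normal form = F  (in 3 steps)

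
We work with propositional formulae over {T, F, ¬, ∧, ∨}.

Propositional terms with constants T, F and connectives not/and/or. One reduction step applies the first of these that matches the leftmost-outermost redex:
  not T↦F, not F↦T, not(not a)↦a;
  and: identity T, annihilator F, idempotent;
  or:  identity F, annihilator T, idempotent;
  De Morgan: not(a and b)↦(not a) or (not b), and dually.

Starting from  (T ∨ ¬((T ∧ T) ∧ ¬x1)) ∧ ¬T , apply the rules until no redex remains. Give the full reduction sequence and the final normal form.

Answer: normal form = F  (in 3 steps)

Working:
  start: (T ∨ ¬((T ∧ T) ∧ ¬x1)) ∧ ¬T
  step 1: T ∧ ¬T
  step 2: ¬T
  step 3: F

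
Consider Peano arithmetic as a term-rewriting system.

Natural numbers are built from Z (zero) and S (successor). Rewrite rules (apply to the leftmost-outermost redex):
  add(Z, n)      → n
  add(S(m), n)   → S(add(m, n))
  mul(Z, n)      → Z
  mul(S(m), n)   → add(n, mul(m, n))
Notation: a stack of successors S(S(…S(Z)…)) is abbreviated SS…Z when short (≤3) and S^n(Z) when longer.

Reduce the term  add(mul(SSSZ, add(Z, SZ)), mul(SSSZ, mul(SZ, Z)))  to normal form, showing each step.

  start: add(mul(SSSZ, add(Z, SZ)), mul(SSSZ, mul(SZ, Z)))
  →1  add(add(add(Z, SZ), mul(SSZ, add(Z, SZ))), mul(SSSZ, mul(SZ, Z)))
  →2  add(add(SZ, mul(SSZ, add(Z, SZ))), mul(SSSZ, mul(SZ, Z)))
  →3  add(S(add(Z, mul(SSZ, add(Z, SZ)))), mul(SSSZ, mul(SZ, Z)))
  →4  S(add(add(Z, mul(SSZ, add(Z, SZ))), mul(SSSZ, mul(SZ, Z))))
  →5  S(add(mul(SSZ, add(Z, SZ)), mul(SSSZ, mul(SZ, Z))))
  →6  S(add(add(add(Z, SZ), mul(SZ, add(Z, SZ))), mul(SSSZ, mul(SZ, Z))))
  →7  S(add(add(SZ, mul(SZ, add(Z, SZ))), mul(SSSZ, mul(SZ, Z))))
  →8  S(add(S(add(Z, mul(SZ, add(Z, SZ)))), mul(SSSZ, mul(SZ, Z))))
  →9  S(S(add(add(Z, mul(SZ, add(Z, SZ))), mul(SSSZ, mul(SZ, Z)))))
  →10  S(S(add(mul(SZ, add(Z, SZ)), mul(SSSZ, mul(SZ, Z)))))
  →11  S(S(add(add(add(Z, SZ), mul(Z, add(Z, SZ))), mul(SSSZ, mul(SZ, Z)))))
  →12  S(S(add(add(SZ, mul(Z, add(Z, SZ))), mul(SSSZ, mul(SZ, Z)))))
  →13  S(S(add(S(add(Z, mul(Z, add(Z, SZ)))), mul(SSSZ, mul(SZ, Z)))))
  →14  S(S(S(add(add(Z, mul(Z, add(Z, SZ))), mul(SSSZ, mul(SZ, Z))))))
  →15  S(S(S(add(mul(Z, add(Z, SZ)), mul(SSSZ, mul(SZ, Z))))))
  →16  S(S(S(add(Z, mul(SSSZ, mul(SZ, Z))))))
  →17  S(S(S(mul(SSSZ, mul(SZ, Z)))))
  →18  S(S(S(add(mul(SZ, Z), mul(SSZ, mul(SZ, Z))))))
  →19  S(S(S(add(add(Z, mul(Z, Z)), mul(SSZ, mul(SZ, Z))))))
  →20  S(S(S(add(mul(Z, Z), mul(SSZ, mul(SZ, Z))))))
  →21  S(S(S(add(Z, mul(SSZ, mul(SZ, Z))))))
  →22  S(S(S(mul(SSZ, mul(SZ, Z)))))
  →23  S(S(S(add(mul(SZ, Z), mul(SZ, mul(SZ, Z))))))
  →24  S(S(S(add(add(Z, mul(Z, Z)), mul(SZ, mul(SZ, Z))))))
  →25  S(S(S(add(mul(Z, Z), mul(SZ, mul(SZ, Z))))))
  →26  S(S(S(add(Z, mul(SZ, mul(SZ, Z))))))
  →27  S(S(S(mul(SZ, mul(SZ, Z)))))
  →28  S(S(S(add(mul(SZ, Z), mul(Z, mul(SZ, Z))))))
  →29  S(S(S(add(add(Z, mul(Z, Z)), mul(Z, mul(SZ, Z))))))
  →30  S(S(S(add(mul(Z, Z), mul(Z, mul(SZ, Z))))))
  →31  S(S(S(add(Z, mul(Z, mul(SZ, Z))))))
  →32  S(S(S(mul(Z, mul(SZ, Z)))))
  →33  SSSZ

Answer: normal form = SSSZ  (in 33 steps)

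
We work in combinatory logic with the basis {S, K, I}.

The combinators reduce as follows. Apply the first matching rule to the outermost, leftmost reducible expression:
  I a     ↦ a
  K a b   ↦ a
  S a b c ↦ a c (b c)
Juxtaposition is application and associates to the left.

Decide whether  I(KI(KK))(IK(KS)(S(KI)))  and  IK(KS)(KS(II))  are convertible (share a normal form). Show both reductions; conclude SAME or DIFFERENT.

Term A:
  start: I(KI(KK))(IK(KS)(S(KI)))
  [1] KI(KK)(IK(KS)(S(KI)))
  [2] I(IK(KS)(S(KI)))
  [3] IK(KS)(S(KI))
  [4] K(KS)(S(KI))
  [5] KS

Term B:
  start: IK(KS)(KS(II))
  [1] K(KS)(KS(II))
  [2] KS

Answer: SAME — A ⇓ KS, B ⇓ KS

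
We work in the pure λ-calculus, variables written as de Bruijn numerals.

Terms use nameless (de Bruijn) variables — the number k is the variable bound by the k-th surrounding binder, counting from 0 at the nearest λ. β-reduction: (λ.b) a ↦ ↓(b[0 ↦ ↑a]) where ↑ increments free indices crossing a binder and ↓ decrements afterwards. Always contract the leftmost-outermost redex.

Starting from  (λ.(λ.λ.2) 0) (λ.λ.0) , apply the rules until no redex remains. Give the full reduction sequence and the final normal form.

  start: (λ.(λ.λ.2) 0) (λ.λ.0)
  [1] (λ.λ.λ.λ.0) (λ.λ.0)
  [2] λ.λ.λ.0

Answer: normal form = λ.λ.λ.0  (in 2 steps)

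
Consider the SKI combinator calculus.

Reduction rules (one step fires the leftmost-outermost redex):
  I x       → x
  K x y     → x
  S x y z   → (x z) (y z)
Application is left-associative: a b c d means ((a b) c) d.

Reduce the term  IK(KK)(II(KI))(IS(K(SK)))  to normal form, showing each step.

Answer: normal form = K  (in 3 steps)

Derivation:
  start: IK(KK)(II(KI))(IS(K(SK)))
  →1  K(KK)(II(KI))(IS(K(SK)))
  →2  KK(IS(K(SK)))
  →3  K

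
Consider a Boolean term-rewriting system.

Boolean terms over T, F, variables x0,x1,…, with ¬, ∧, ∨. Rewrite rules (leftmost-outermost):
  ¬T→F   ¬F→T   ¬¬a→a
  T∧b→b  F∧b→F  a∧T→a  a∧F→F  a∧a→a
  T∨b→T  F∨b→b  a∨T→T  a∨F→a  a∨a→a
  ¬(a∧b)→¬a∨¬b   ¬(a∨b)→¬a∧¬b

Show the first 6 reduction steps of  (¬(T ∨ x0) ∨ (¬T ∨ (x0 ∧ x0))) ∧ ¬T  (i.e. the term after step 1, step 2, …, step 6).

Answer: after 6 steps: (x0 ∧ x0) ∧ ¬T

Reduction:
  start: (¬(T ∨ x0) ∨ (¬T ∨ (x0 ∧ x0))) ∧ ¬T
  step 1: ((¬T ∧ ¬x0) ∨ (¬T ∨ (x0 ∧ x0))) ∧ ¬T
  step 2: ((F ∧ ¬x0) ∨ (¬T ∨ (x0 ∧ x0))) ∧ ¬T
  step 3: (F ∨ (¬T ∨ (x0 ∧ x0))) ∧ ¬T
  step 4: (¬T ∨ (x0 ∧ x0)) ∧ ¬T
  step 5: (F ∨ (x0 ∧ x0)) ∧ ¬T
  step 6: (x0 ∧ x0) ∧ ¬T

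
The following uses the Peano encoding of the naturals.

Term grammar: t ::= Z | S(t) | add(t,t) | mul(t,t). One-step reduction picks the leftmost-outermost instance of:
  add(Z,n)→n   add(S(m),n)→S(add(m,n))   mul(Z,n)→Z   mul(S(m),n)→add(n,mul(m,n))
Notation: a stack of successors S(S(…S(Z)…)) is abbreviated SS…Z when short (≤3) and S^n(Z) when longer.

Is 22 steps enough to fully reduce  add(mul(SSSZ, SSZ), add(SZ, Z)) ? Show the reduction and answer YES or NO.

  start: add(mul(SSSZ, SSZ), add(SZ, Z))
  [1] add(add(SSZ, mul(SSZ, SSZ)), add(SZ, Z))
  [2] add(S(add(SZ, mul(SSZ, SSZ))), add(SZ, Z))
  [3] S(add(add(SZ, mul(SSZ, SSZ)), add(SZ, Z)))
  [4] S(add(S(add(Z, mul(SSZ, SSZ))), add(SZ, Z)))
  [5] S(S(add(add(Z, mul(SSZ, SSZ)), add(SZ, Z))))
  [6] S(S(add(mul(SSZ, SSZ), add(SZ, Z))))
  [7] S(S(add(add(SSZ, mul(SZ, SSZ)), add(SZ, Z))))
  [8] S(S(add(S(add(SZ, mul(SZ, SSZ))), add(SZ, Z))))
  [9] S(S(S(add(add(SZ, mul(SZ, SSZ)), add(SZ, Z)))))
  [10] S(S(S(add(S(add(Z, mul(SZ, SSZ))), add(SZ, Z)))))
  [11] S(S(S(S(add(add(Z, mul(SZ, SSZ)), add(SZ, Z))))))
  [12] S(S(S(S(add(mul(SZ, SSZ), add(SZ, Z))))))
  [13] S(S(S(S(add(add(SSZ, mul(Z, SSZ)), add(SZ, Z))))))
  [14] S(S(S(S(add(S(add(SZ, mul(Z, SSZ))), add(SZ, Z))))))
  [15] S(S(S(S(S(add(add(SZ, mul(Z, SSZ)), add(SZ, Z)))))))
  [16] S(S(S(S(S(add(S(add(Z, mul(Z, SSZ))), add(SZ, Z)))))))
  [17] S(S(S(S(S(S(add(add(Z, mul(Z, SSZ)), add(SZ, Z))))))))
  [18] S(S(S(S(S(S(add(mul(Z, SSZ), add(SZ, Z))))))))
  [19] S(S(S(S(S(S(add(Z, add(SZ, Z))))))))
  [20] S(S(S(S(S(S(add(SZ, Z)))))))
  [21] S(S(S(S(S(S(S(add(Z, Z))))))))
  [22] S^7(Z)

Answer: YES — reaches normal form S^7(Z) in 22 ≤ 22 steps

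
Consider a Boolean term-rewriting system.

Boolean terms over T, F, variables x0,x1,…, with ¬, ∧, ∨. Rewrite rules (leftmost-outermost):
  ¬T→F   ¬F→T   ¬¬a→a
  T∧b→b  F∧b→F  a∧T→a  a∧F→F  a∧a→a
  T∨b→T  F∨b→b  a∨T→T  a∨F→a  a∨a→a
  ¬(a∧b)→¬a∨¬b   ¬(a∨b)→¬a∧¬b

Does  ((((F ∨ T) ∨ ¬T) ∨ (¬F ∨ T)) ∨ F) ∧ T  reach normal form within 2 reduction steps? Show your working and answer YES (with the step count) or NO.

Answer: NO — after 2 steps the term is ((F ∨ T) ∨ ¬T) ∨ (¬F ∨ T), not yet normal

Reduction:
  start: ((((F ∨ T) ∨ ¬T) ∨ (¬F ∨ T)) ∨ F) ∧ T
  [1] (((F ∨ T) ∨ ¬T) ∨ (¬F ∨ T)) ∨ F
  [2] ((F ∨ T) ∨ ¬T) ∨ (¬F ∨ T)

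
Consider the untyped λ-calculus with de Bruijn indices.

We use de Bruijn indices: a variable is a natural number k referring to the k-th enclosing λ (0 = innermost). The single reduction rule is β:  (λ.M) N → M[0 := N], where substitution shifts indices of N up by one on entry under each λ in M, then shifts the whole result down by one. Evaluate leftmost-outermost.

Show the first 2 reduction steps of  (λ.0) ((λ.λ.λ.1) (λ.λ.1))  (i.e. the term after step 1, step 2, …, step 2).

Answer: after 2 steps: λ.λ.1

Working:
  start: (λ.0) ((λ.λ.λ.1) (λ.λ.1))
  →1  (λ.λ.λ.1) (λ.λ.1)
  →2  λ.λ.1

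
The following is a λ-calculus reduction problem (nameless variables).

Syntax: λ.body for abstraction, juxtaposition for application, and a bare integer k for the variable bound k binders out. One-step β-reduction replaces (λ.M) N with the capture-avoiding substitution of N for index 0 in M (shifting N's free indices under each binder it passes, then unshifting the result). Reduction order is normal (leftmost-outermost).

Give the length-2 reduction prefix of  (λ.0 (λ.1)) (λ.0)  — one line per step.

  start: (λ.0 (λ.1)) (λ.0)
  step 1: (λ.0) (λ.λ.0)
  step 2: λ.λ.0

Answer: after 2 steps: λ.λ.0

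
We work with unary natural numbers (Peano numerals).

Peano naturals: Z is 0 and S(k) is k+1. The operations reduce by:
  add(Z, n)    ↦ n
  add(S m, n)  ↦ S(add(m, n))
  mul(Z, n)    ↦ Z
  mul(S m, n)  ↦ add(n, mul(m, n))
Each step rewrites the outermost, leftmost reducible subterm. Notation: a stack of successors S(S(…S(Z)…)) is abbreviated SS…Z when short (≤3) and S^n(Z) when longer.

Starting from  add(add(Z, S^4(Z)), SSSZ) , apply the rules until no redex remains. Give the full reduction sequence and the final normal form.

Answer: normal form = S^7(Z)  (in 6 steps)

Working:
  start: add(add(Z, S^4(Z)), SSSZ)
  step 1: add(S^4(Z), SSSZ)
  step 2: S(add(SSSZ, SSSZ))
  step 3: S(S(add(SSZ, SSSZ)))
  step 4: S(S(S(add(SZ, SSSZ))))
  step 5: S(S(S(S(add(Z, SSSZ)))))
  step 6: S^7(Z)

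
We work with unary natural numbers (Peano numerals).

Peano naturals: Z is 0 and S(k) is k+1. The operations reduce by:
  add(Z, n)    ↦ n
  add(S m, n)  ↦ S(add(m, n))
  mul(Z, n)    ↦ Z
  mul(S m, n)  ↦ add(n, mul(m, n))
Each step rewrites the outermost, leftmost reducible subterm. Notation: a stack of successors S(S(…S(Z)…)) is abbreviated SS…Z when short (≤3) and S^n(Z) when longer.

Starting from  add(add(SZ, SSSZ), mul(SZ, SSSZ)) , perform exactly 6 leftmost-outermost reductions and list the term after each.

  start: add(add(SZ, SSSZ), mul(SZ, SSSZ))
  step 1: add(S(add(Z, SSSZ)), mul(SZ, SSSZ))
  step 2: S(add(add(Z, SSSZ), mul(SZ, SSSZ)))
  step 3: S(add(SSSZ, mul(SZ, SSSZ)))
  step 4: S(S(add(SSZ, mul(SZ, SSSZ))))
  step 5: S(S(S(add(SZ, mul(SZ, SSSZ)))))
  step 6: S(S(S(S(add(Z, mul(SZ, SSSZ))))))

Answer: after 6 steps: S(S(S(S(add(Z, mul(SZ, SSSZ))))))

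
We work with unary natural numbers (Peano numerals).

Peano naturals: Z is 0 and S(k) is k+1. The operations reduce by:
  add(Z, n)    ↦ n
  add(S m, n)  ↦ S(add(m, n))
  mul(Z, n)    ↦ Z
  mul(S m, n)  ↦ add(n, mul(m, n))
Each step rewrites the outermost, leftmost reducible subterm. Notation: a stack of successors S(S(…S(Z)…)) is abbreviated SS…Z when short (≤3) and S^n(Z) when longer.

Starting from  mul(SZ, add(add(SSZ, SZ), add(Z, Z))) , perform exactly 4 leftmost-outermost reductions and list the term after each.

  start: mul(SZ, add(add(SSZ, SZ), add(Z, Z)))
  →1  add(add(add(SSZ, SZ), add(Z, Z)), mul(Z, add(add(SSZ, SZ), add(Z, Z))))
  →2  add(add(S(add(SZ, SZ)), add(Z, Z)), mul(Z, add(add(SSZ, SZ), add(Z, Z))))
  →3  add(S(add(add(SZ, SZ), add(Z, Z))), mul(Z, add(add(SSZ, SZ), add(Z, Z))))
  →4  S(add(add(add(SZ, SZ), add(Z, Z)), mul(Z, add(add(SSZ, SZ), add(Z, Z)))))

Answer: after 4 steps: S(add(add(add(SZ, SZ), add(Z, Z)), mul(Z, add(add(SSZ, SZ), add(Z, Z)))))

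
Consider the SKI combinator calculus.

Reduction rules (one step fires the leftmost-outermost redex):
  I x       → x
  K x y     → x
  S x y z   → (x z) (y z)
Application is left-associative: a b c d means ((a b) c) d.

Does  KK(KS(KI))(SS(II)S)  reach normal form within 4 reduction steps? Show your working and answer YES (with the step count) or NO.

  start: KK(KS(KI))(SS(II)S)
  →1  K(SS(II)S)
  →2  K(SS(IIS))
  →3  K(SS(IS))
  →4  K(SSS)

Answer: YES — reaches normal form K(SSS) in 4 ≤ 4 steps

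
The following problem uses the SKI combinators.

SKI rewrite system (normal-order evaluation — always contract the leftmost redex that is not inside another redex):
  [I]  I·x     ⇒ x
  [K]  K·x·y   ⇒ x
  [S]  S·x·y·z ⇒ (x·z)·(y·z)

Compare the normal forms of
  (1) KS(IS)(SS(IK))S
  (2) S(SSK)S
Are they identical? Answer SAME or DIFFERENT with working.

Answer: SAME — A ⇓ S(SSK)S, B ⇓ S(SSK)S

Derivation:
Term A:
  start: KS(IS)(SS(IK))S
  →1  S(SS(IK))S
  →2  S(SSK)S

Term B:
  start: S(SSK)S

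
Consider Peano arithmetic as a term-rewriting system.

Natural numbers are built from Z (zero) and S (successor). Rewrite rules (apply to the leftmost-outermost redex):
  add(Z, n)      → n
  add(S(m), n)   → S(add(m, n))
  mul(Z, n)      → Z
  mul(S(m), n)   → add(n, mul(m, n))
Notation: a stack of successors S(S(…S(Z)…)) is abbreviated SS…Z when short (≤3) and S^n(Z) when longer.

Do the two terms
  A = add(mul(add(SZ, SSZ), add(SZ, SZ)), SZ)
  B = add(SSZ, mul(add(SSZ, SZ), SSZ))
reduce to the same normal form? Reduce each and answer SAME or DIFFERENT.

Term A:
  start: add(mul(add(SZ, SSZ), add(SZ, SZ)), SZ)
  step 1: add(mul(S(add(Z, SSZ)), add(SZ, SZ)), SZ)
  step 2: add(add(add(SZ, SZ), mul(add(Z, SSZ), add(SZ, SZ))), SZ)
  step 3: add(add(S(add(Z, SZ)), mul(add(Z, SSZ), add(SZ, SZ))), SZ)
  step 4: add(S(add(add(Z, SZ), mul(add(Z, SSZ), add(SZ, SZ)))), SZ)
  step 5: S(add(add(add(Z, SZ), mul(add(Z, SSZ), add(SZ, SZ))), SZ))
  step 6: S(add(add(SZ, mul(add(Z, SSZ), add(SZ, SZ))), SZ))
  step 7: S(add(S(add(Z, mul(add(Z, SSZ), add(SZ, SZ)))), SZ))
  step 8: S(S(add(add(Z, mul(add(Z, SSZ), add(SZ, SZ))), SZ)))
  step 9: S(S(add(mul(add(Z, SSZ), add(SZ, SZ)), SZ)))
  step 10: S(S(add(mul(SSZ, add(SZ, SZ)), SZ)))
  step 11: S(S(add(add(add(SZ, SZ), mul(SZ, add(SZ, SZ))), SZ)))
  step 12: S(S(add(add(S(add(Z, SZ)), mul(SZ, add(SZ, SZ))), SZ)))
  step 13: S(S(add(S(add(add(Z, SZ), mul(SZ, add(SZ, SZ)))), SZ)))
  step 14: S(S(S(add(add(add(Z, SZ), mul(SZ, add(SZ, SZ))), SZ))))
  step 15: S(S(S(add(add(SZ, mul(SZ, add(SZ, SZ))), SZ))))
  step 16: S(S(S(add(S(add(Z, mul(SZ, add(SZ, SZ)))), SZ))))
  step 17: S(S(S(S(add(add(Z, mul(SZ, add(SZ, SZ))), SZ)))))
  step 18: S(S(S(S(add(mul(SZ, add(SZ, SZ)), SZ)))))
  step 19: S(S(S(S(add(add(add(SZ, SZ), mul(Z, add(SZ, SZ))), SZ)))))
  step 20: S(S(S(S(add(add(S(add(Z, SZ)), mul(Z, add(SZ, SZ))), SZ)))))
  step 21: S(S(S(S(add(S(add(add(Z, SZ), mul(Z, add(SZ, SZ)))), SZ)))))
  step 22: S(S(S(S(S(add(add(add(Z, SZ), mul(Z, add(SZ, SZ))), SZ))))))
  step 23: S(S(S(S(S(add(add(SZ, mul(Z, add(SZ, SZ))), SZ))))))
  step 24: S(S(S(S(S(add(S(add(Z, mul(Z, add(SZ, SZ)))), SZ))))))
  step 25: S(S(S(S(S(S(add(add(Z, mul(Z, add(SZ, SZ))), SZ)))))))
  step 26: S(S(S(S(S(S(add(mul(Z, add(SZ, SZ)), SZ)))))))
  step 27: S(S(S(S(S(S(add(Z, SZ)))))))
  step 28: S^7(Z)

Term B:
  start: add(SSZ, mul(add(SSZ, SZ), SSZ))
  step 1: S(add(SZ, mul(add(SSZ, SZ), SSZ)))
  step 2: S(S(add(Z, mul(add(SSZ, SZ), SSZ))))
  step 3: S(S(mul(add(SSZ, SZ), SSZ)))
  step 4: S(S(mul(S(add(SZ, SZ)), SSZ)))
  step 5: S(S(add(SSZ, mul(add(SZ, SZ), SSZ))))
  step 6: S(S(S(add(SZ, mul(add(SZ, SZ), SSZ)))))
  step 7: S(S(S(S(add(Z, mul(add(SZ, SZ), SSZ))))))
  step 8: S(S(S(S(mul(add(SZ, SZ), SSZ)))))
  step 9: S(S(S(S(mul(S(add(Z, SZ)), SSZ)))))
  step 10: S(S(S(S(add(SSZ, mul(add(Z, SZ), SSZ))))))
  step 11: S(S(S(S(S(add(SZ, mul(add(Z, SZ), SSZ)))))))
  step 12: S(S(S(S(S(S(add(Z, mul(add(Z, SZ), SSZ))))))))
  step 13: S(S(S(S(S(S(mul(add(Z, SZ), SSZ)))))))
  step 14: S(S(S(S(S(S(mul(SZ, SSZ)))))))
  step 15: S(S(S(S(S(S(add(SSZ, mul(Z, SSZ))))))))
  step 16: S(S(S(S(S(S(S(add(SZ, mul(Z, SSZ)))))))))
  step 17: S(S(S(S(S(S(S(S(add(Z, mul(Z, SSZ))))))))))
  step 18: S(S(S(S(S(S(S(S(mul(Z, SSZ)))))))))
  step 19: S^8(Z)

Answer: DIFFERENT — A ⇓ S^7(Z), B ⇓ S^8(Z)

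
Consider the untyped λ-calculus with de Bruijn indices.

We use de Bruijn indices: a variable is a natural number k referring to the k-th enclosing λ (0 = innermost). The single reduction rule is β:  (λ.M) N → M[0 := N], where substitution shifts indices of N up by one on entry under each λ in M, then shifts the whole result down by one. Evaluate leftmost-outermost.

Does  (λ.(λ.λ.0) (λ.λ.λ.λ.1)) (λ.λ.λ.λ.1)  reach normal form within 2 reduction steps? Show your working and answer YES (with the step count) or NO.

  start: (λ.(λ.λ.0) (λ.λ.λ.λ.1)) (λ.λ.λ.λ.1)
  →1  (λ.λ.0) (λ.λ.λ.λ.1)
  →2  λ.0

Answer: YES — reaches normal form λ.0 in 2 ≤ 2 steps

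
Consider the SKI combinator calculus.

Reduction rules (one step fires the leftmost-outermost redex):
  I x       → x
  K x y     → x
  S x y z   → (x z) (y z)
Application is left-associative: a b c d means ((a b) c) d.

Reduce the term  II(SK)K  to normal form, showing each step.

Answer: normal form = SKK  (in 2 steps)

Derivation:
  start: II(SK)K
  [1] I(SK)K
  [2] SKK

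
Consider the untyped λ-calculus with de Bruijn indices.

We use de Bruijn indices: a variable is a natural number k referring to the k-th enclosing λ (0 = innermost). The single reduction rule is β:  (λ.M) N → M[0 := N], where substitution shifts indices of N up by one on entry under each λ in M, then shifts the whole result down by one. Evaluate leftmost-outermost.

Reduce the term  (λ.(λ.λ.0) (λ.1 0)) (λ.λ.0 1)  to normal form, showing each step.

Answer: normal form = λ.0  (in 2 steps)

Derivation:
  start: (λ.(λ.λ.0) (λ.1 0)) (λ.λ.0 1)
  step 1: (λ.λ.0) (λ.(λ.λ.0 1) 0)
  step 2: λ.0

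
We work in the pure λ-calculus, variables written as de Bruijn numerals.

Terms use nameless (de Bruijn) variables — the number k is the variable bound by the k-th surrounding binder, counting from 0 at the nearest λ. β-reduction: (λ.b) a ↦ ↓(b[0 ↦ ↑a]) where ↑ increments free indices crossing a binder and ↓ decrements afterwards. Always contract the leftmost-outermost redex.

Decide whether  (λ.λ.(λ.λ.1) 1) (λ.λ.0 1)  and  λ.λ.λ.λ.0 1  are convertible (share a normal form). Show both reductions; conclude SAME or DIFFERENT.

Answer: SAME — A ⇓ λ.λ.λ.λ.0 1, B ⇓ λ.λ.λ.λ.0 1

Working:
Term A:
  start: (λ.λ.(λ.λ.1) 1) (λ.λ.0 1)
  [1] λ.(λ.λ.1) (λ.λ.0 1)
  [2] λ.λ.λ.λ.0 1

Term B:
  start: λ.λ.λ.λ.0 1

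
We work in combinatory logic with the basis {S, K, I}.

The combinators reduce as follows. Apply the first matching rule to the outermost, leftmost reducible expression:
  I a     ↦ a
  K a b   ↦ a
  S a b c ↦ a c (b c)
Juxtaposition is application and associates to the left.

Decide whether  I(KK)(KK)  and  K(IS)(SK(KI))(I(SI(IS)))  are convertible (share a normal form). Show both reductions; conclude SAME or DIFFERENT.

Answer: DIFFERENT — A ⇓ K, B ⇓ S(SIS)

Working:
Term A:
  start: I(KK)(KK)
  →1  KK(KK)
  →2  K

Term B:
  start: K(IS)(SK(KI))(I(SI(IS)))
  →1  IS(I(SI(IS)))
  →2  S(I(SI(IS)))
  →3  S(SI(IS))
  →4  S(SIS)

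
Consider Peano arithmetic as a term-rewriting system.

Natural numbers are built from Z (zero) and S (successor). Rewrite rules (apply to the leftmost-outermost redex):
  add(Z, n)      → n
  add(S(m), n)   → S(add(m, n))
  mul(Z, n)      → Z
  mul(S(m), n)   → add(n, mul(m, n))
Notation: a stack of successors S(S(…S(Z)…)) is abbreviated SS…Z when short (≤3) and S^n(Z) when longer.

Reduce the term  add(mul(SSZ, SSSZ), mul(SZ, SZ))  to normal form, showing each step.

  start: add(mul(SSZ, SSSZ), mul(SZ, SZ))
  step 1: add(add(SSSZ, mul(SZ, SSSZ)), mul(SZ, SZ))
  step 2: add(S(add(SSZ, mul(SZ, SSSZ))), mul(SZ, SZ))
  step 3: S(add(add(SSZ, mul(SZ, SSSZ)), mul(SZ, SZ)))
  step 4: S(add(S(add(SZ, mul(SZ, SSSZ))), mul(SZ, SZ)))
  step 5: S(S(add(add(SZ, mul(SZ, SSSZ)), mul(SZ, SZ))))
  step 6: S(S(add(S(add(Z, mul(SZ, SSSZ))), mul(SZ, SZ))))
  step 7: S(S(S(add(add(Z, mul(SZ, SSSZ)), mul(SZ, SZ)))))
  step 8: S(S(S(add(mul(SZ, SSSZ), mul(SZ, SZ)))))
  step 9: S(S(S(add(add(SSSZ, mul(Z, SSSZ)), mul(SZ, SZ)))))
  step 10: S(S(S(add(S(add(SSZ, mul(Z, SSSZ))), mul(SZ, SZ)))))
  step 11: S(S(S(S(add(add(SSZ, mul(Z, SSSZ)), mul(SZ, SZ))))))
  step 12: S(S(S(S(add(S(add(SZ, mul(Z, SSSZ))), mul(SZ, SZ))))))
  step 13: S(S(S(S(S(add(add(SZ, mul(Z, SSSZ)), mul(SZ, SZ)))))))
  step 14: S(S(S(S(S(add(S(add(Z, mul(Z, SSSZ))), mul(SZ, SZ)))))))
  step 15: S(S(S(S(S(S(add(add(Z, mul(Z, SSSZ)), mul(SZ, SZ))))))))
  step 16: S(S(S(S(S(S(add(mul(Z, SSSZ), mul(SZ, SZ))))))))
  step 17: S(S(S(S(S(S(add(Z, mul(SZ, SZ))))))))
  step 18: S(S(S(S(S(S(mul(SZ, SZ)))))))
  step 19: S(S(S(S(S(S(add(SZ, mul(Z, SZ))))))))
  step 20: S(S(S(S(S(S(S(add(Z, mul(Z, SZ)))))))))
  step 21: S(S(S(S(S(S(S(mul(Z, SZ))))))))
  step 22: S^7(Z)

Answer: normal form = S^7(Z)  (in 22 steps)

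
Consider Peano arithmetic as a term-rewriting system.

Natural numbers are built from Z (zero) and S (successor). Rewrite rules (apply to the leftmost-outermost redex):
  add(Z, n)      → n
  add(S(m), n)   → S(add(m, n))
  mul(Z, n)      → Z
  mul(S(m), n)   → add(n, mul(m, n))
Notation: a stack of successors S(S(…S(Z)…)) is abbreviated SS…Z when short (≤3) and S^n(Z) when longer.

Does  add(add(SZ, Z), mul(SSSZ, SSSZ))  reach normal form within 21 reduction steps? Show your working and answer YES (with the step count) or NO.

Answer: YES — reaches normal form S^10(Z) in 20 ≤ 21 steps

Derivation:
  start: add(add(SZ, Z), mul(SSSZ, SSSZ))
  [1] add(S(add(Z, Z)), mul(SSSZ, SSSZ))
  [2] S(add(add(Z, Z), mul(SSSZ, SSSZ)))
  [3] S(add(Z, mul(SSSZ, SSSZ)))
  [4] S(mul(SSSZ, SSSZ))
  [5] S(add(SSSZ, mul(SSZ, SSSZ)))
  [6] S(S(add(SSZ, mul(SSZ, SSSZ))))
  [7] S(S(S(add(SZ, mul(SSZ, SSSZ)))))
  [8] S(S(S(S(add(Z, mul(SSZ, SSSZ))))))
  [9] S(S(S(S(mul(SSZ, SSSZ)))))
  [10] S(S(S(S(add(SSSZ, mul(SZ, SSSZ))))))
  [11] S(S(S(S(S(add(SSZ, mul(SZ, SSSZ)))))))
  [12] S(S(S(S(S(S(add(SZ, mul(SZ, SSSZ))))))))
  [13] S(S(S(S(S(S(S(add(Z, mul(SZ, SSSZ)))))))))
  [14] S(S(S(S(S(S(S(mul(SZ, SSSZ))))))))
  [15] S(S(S(S(S(S(S(add(SSSZ, mul(Z, SSSZ)))))))))
  [16] S(S(S(S(S(S(S(S(add(SSZ, mul(Z, SSSZ))))))))))
  [17] S(S(S(S(S(S(S(S(S(add(SZ, mul(Z, SSSZ)))))))))))
  [18] S(S(S(S(S(S(S(S(S(S(add(Z, mul(Z, SSSZ))))))))))))
  [19] S(S(S(S(S(S(S(S(S(S(mul(Z, SSSZ)))))))))))
  [20] S^10(Z)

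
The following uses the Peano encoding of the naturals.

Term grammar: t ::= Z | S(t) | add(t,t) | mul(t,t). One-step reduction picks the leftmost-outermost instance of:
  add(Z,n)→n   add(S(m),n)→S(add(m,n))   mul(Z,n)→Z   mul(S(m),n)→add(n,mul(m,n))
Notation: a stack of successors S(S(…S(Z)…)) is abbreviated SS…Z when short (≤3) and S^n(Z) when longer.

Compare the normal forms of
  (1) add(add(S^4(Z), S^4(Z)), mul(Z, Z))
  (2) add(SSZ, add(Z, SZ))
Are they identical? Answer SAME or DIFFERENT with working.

Answer: DIFFERENT — A ⇓ S^8(Z), B ⇓ SSSZ

Working:
Term A:
  start: add(add(S^4(Z), S^4(Z)), mul(Z, Z))
  step 1: add(S(add(SSSZ, S^4(Z))), mul(Z, Z))
  step 2: S(add(add(SSSZ, S^4(Z)), mul(Z, Z)))
  step 3: S(add(S(add(SSZ, S^4(Z))), mul(Z, Z)))
  step 4: S(S(add(add(SSZ, S^4(Z)), mul(Z, Z))))
  step 5: S(S(add(S(add(SZ, S^4(Z))), mul(Z, Z))))
  step 6: S(S(S(add(add(SZ, S^4(Z)), mul(Z, Z)))))
  step 7: S(S(S(add(S(add(Z, S^4(Z))), mul(Z, Z)))))
  step 8: S(S(S(S(add(add(Z, S^4(Z)), mul(Z, Z))))))
  step 9: S(S(S(S(add(S^4(Z), mul(Z, Z))))))
  step 10: S(S(S(S(S(add(SSSZ, mul(Z, Z)))))))
  step 11: S(S(S(S(S(S(add(SSZ, mul(Z, Z))))))))
  step 12: S(S(S(S(S(S(S(add(SZ, mul(Z, Z)))))))))
  step 13: S(S(S(S(S(S(S(S(add(Z, mul(Z, Z))))))))))
  step 14: S(S(S(S(S(S(S(S(mul(Z, Z)))))))))
  step 15: S^8(Z)

Term B:
  start: add(SSZ, add(Z, SZ))
  step 1: S(add(SZ, add(Z, SZ)))
  step 2: S(S(add(Z, add(Z, SZ))))
  step 3: S(S(add(Z, SZ)))
  step 4: SSSZ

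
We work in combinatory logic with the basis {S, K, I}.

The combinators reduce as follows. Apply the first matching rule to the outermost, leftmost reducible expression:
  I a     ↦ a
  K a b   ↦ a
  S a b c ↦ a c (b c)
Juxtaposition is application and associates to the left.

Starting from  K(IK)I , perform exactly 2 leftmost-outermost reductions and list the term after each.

  start: K(IK)I
  [1] IK
  [2] K

Answer: after 2 steps: K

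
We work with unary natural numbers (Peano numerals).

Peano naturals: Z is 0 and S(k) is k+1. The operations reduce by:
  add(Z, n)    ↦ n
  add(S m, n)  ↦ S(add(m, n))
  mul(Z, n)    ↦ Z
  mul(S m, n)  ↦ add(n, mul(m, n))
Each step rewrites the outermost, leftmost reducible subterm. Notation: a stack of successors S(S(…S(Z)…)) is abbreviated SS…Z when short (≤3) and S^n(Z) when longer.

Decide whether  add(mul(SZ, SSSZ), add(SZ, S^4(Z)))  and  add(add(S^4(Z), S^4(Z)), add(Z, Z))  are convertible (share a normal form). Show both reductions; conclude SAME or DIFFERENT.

Answer: SAME — A ⇓ S^8(Z), B ⇓ S^8(Z)

Derivation:
Term A:
  start: add(mul(SZ, SSSZ), add(SZ, S^4(Z)))
  →1  add(add(SSSZ, mul(Z, SSSZ)), add(SZ, S^4(Z)))
  →2  add(S(add(SSZ, mul(Z, SSSZ))), add(SZ, S^4(Z)))
  →3  S(add(add(SSZ, mul(Z, SSSZ)), add(SZ, S^4(Z))))
  →4  S(add(S(add(SZ, mul(Z, SSSZ))), add(SZ, S^4(Z))))
  →5  S(S(add(add(SZ, mul(Z, SSSZ)), add(SZ, S^4(Z)))))
  →6  S(S(add(S(add(Z, mul(Z, SSSZ))), add(SZ, S^4(Z)))))
  →7  S(S(S(add(add(Z, mul(Z, SSSZ)), add(SZ, S^4(Z))))))
  →8  S(S(S(add(mul(Z, SSSZ), add(SZ, S^4(Z))))))
  →9  S(S(S(add(Z, add(SZ, S^4(Z))))))
  →10  S(S(S(add(SZ, S^4(Z)))))
  →11  S(S(S(S(add(Z, S^4(Z))))))
  →12  S^8(Z)

Term B:
  start: add(add(S^4(Z), S^4(Z)), add(Z, Z))
  →1  add(S(add(SSSZ, S^4(Z))), add(Z, Z))
  →2  S(add(add(SSSZ, S^4(Z)), add(Z, Z)))
  →3  S(add(S(add(SSZ, S^4(Z))), add(Z, Z)))
  →4  S(S(add(add(SSZ, S^4(Z)), add(Z, Z))))
  →5  S(S(add(S(add(SZ, S^4(Z))), add(Z, Z))))
  →6  S(S(S(add(add(SZ, S^4(Z)), add(Z, Z)))))
  →7  S(S(S(add(S(add(Z, S^4(Z))), add(Z, Z)))))
  →8  S(S(S(S(add(add(Z, S^4(Z)), add(Z, Z))))))
  →9  S(S(S(S(add(S^4(Z), add(Z, Z))))))
  →10  S(S(S(S(S(add(SSSZ, add(Z, Z)))))))
  →11  S(S(S(S(S(S(add(SSZ, add(Z, Z))))))))
  →12  S(S(S(S(S(S(S(add(SZ, add(Z, Z)))))))))
  →13  S(S(S(S(S(S(S(S(add(Z, add(Z, Z))))))))))
  →14  S(S(S(S(S(S(S(S(add(Z, Z)))))))))
  →15  S^8(Z)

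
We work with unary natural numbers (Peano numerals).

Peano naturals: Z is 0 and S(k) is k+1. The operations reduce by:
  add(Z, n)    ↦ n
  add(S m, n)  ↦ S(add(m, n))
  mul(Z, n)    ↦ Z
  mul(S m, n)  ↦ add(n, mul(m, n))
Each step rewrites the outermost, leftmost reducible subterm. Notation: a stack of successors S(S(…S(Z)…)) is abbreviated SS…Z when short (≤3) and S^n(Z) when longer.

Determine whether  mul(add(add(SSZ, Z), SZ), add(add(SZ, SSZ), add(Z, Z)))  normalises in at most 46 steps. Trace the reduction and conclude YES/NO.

Answer: YES — reaches normal form S^9(Z) in 43 ≤ 46 steps

Reduction:
  start: mul(add(add(SSZ, Z), SZ), add(add(SZ, SSZ), add(Z, Z)))
  [1] mul(add(S(add(SZ, Z)), SZ), add(add(SZ, SSZ), add(Z, Z)))
  [2] mul(S(add(add(SZ, Z), SZ)), add(add(SZ, SSZ), add(Z, Z)))
  [3] add(add(add(SZ, SSZ), add(Z, Z)), mul(add(add(SZ, Z), SZ), add(add(SZ, SSZ), add(Z, Z))))
  [4] add(add(S(add(Z, SSZ)), add(Z, Z)), mul(add(add(SZ, Z), SZ), add(add(SZ, SSZ), add(Z, Z))))
  [5] add(S(add(add(Z, SSZ), add(Z, Z))), mul(add(add(SZ, Z), SZ), add(add(SZ, SSZ), add(Z, Z))))
  [6] S(add(add(add(Z, SSZ), add(Z, Z)), mul(add(add(SZ, Z), SZ), add(add(SZ, SSZ), add(Z, Z)))))
  [7] S(add(add(SSZ, add(Z, Z)), mul(add(add(SZ, Z), SZ), add(add(SZ, SSZ), add(Z, Z)))))
  [8] S(add(S(add(SZ, add(Z, Z))), mul(add(add(SZ, Z), SZ), add(add(SZ, SSZ), add(Z, Z)))))
  [9] S(S(add(add(SZ, add(Z, Z)), mul(add(add(SZ, Z), SZ), add(add(SZ, SSZ), add(Z, Z))))))
  [10] S(S(add(S(add(Z, add(Z, Z))), mul(add(add(SZ, Z), SZ), add(add(SZ, SSZ), add(Z, Z))))))
  [11] S(S(S(add(add(Z, add(Z, Z)), mul(add(add(SZ, Z), SZ), add(add(SZ, SSZ), add(Z, Z)))))))
  [12] S(S(S(add(add(Z, Z), mul(add(add(SZ, Z), SZ), add(add(SZ, SSZ), add(Z, Z)))))))
  [13] S(S(S(add(Z, mul(add(add(SZ, Z), SZ), add(add(SZ, SSZ), add(Z, Z)))))))
  [14] S(S(S(mul(add(add(SZ, Z), SZ), add(add(SZ, SSZ), add(Z, Z))))))
  [15] S(S(S(mul(add(S(add(Z, Z)), SZ), add(add(SZ, SSZ), add(Z, Z))))))
  [16] S(S(S(mul(S(add(add(Z, Z), SZ)), add(add(SZ, SSZ), add(Z, Z))))))
  [17] S(S(S(add(add(add(SZ, SSZ), add(Z, Z)), mul(add(add(Z, Z), SZ), add(add(SZ, SSZ), add(Z, Z)))))))
  [18] S(S(S(add(add(S(add(Z, SSZ)), add(Z, Z)), mul(add(add(Z, Z), SZ), add(add(SZ, SSZ), add(Z, Z)))))))
  [19] S(S(S(add(S(add(add(Z, SSZ), add(Z, Z))), mul(add(add(Z, Z), SZ), add(add(SZ, SSZ), add(Z, Z)))))))
  [20] S(S(S(S(add(add(add(Z, SSZ), add(Z, Z)), mul(add(add(Z, Z), SZ), add(add(SZ, SSZ), add(Z, Z))))))))
  [21] S(S(S(S(add(add(SSZ, add(Z, Z)), mul(add(add(Z, Z), SZ), add(add(SZ, SSZ), add(Z, Z))))))))
  [22] S(S(S(S(add(S(add(SZ, add(Z, Z))), mul(add(add(Z, Z), SZ), add(add(SZ, SSZ), add(Z, Z))))))))
  [23] S(S(S(S(S(add(add(SZ, add(Z, Z)), mul(add(add(Z, Z), SZ), add(add(SZ, SSZ), add(Z, Z)))))))))
  [24] S(S(S(S(S(add(S(add(Z, add(Z, Z))), mul(add(add(Z, Z), SZ), add(add(SZ, SSZ), add(Z, Z)))))))))
  [25] S(S(S(S(S(S(add(add(Z, add(Z, Z)), mul(add(add(Z, Z), SZ), add(add(SZ, SSZ), add(Z, Z))))))))))
  [26] S(S(S(S(S(S(add(add(Z, Z), mul(add(add(Z, Z), SZ), add(add(SZ, SSZ), add(Z, Z))))))))))
  [27] S(S(S(S(S(S(add(Z, mul(add(add(Z, Z), SZ), add(add(SZ, SSZ), add(Z, Z))))))))))
  [28] S(S(S(S(S(S(mul(add(add(Z, Z), SZ), add(add(SZ, SSZ), add(Z, Z)))))))))
  [29] S(S(S(S(S(S(mul(add(Z, SZ), add(add(SZ, SSZ), add(Z, Z)))))))))
  [30] S(S(S(S(S(S(mul(SZ, add(add(SZ, SSZ), add(Z, Z)))))))))
  [31] S(S(S(S(S(S(add(add(add(SZ, SSZ), add(Z, Z)), mul(Z, add(add(SZ, SSZ), add(Z, Z))))))))))
  [32] S(S(S(S(S(S(add(add(S(add(Z, SSZ)), add(Z, Z)), mul(Z, add(add(SZ, SSZ), add(Z, Z))))))))))
  [33] S(S(S(S(S(S(add(S(add(add(Z, SSZ), add(Z, Z))), mul(Z, add(add(SZ, SSZ), add(Z, Z))))))))))
  [34] S(S(S(S(S(S(S(add(add(add(Z, SSZ), add(Z, Z)), mul(Z, add(add(SZ, SSZ), add(Z, Z)))))))))))
  [35] S(S(S(S(S(S(S(add(add(SSZ, add(Z, Z)), mul(Z, add(add(SZ, SSZ), add(Z, Z)))))))))))
  [36] S(S(S(S(S(S(S(add(S(add(SZ, add(Z, Z))), mul(Z, add(add(SZ, SSZ), add(Z, Z)))))))))))
  [37] S(S(S(S(S(S(S(S(add(add(SZ, add(Z, Z)), mul(Z, add(add(SZ, SSZ), add(Z, Z))))))))))))
  [38] S(S(S(S(S(S(S(S(add(S(add(Z, add(Z, Z))), mul(Z, add(add(SZ, SSZ), add(Z, Z))))))))))))
  [39] S(S(S(S(S(S(S(S(S(add(add(Z, add(Z, Z)), mul(Z, add(add(SZ, SSZ), add(Z, Z)))))))))))))
  [40] S(S(S(S(S(S(S(S(S(add(add(Z, Z), mul(Z, add(add(SZ, SSZ), add(Z, Z)))))))))))))
  [41] S(S(S(S(S(S(S(S(S(add(Z, mul(Z, add(add(SZ, SSZ), add(Z, Z)))))))))))))
  [42] S(S(S(S(S(S(S(S(S(mul(Z, add(add(SZ, SSZ), add(Z, Z))))))))))))
  [43] S^9(Z)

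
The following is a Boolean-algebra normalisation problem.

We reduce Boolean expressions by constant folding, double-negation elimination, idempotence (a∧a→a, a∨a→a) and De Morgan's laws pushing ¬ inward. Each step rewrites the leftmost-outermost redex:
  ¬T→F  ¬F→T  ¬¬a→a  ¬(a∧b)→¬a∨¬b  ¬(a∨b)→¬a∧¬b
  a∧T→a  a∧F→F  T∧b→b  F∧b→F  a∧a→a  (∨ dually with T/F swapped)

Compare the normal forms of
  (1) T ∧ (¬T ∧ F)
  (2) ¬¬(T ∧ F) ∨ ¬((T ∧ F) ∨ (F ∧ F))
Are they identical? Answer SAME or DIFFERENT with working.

Term A:
  start: T ∧ (¬T ∧ F)
  step 1: ¬T ∧ F
  step 2: F

Term B:
  start: ¬¬(T ∧ F) ∨ ¬((T ∧ F) ∨ (F ∧ F))
  step 1: (T ∧ F) ∨ ¬((T ∧ F) ∨ (F ∧ F))
  step 2: F ∨ ¬((T ∧ F) ∨ (F ∧ F))
  step 3: ¬((T ∧ F) ∨ (F ∧ F))
  step 4: ¬(T ∧ F) ∧ ¬(F ∧ F)
  step 5: (¬T ∨ ¬F) ∧ ¬(F ∧ F)
  step 6: (F ∨ ¬F) ∧ ¬(F ∧ F)
  step 7: ¬F ∧ ¬(F ∧ F)
  step 8: T ∧ ¬(F ∧ F)
  step 9: ¬(F ∧ F)
  step 10: ¬F ∨ ¬F
  step 11: ¬F
  step 12: T

Answer: DIFFERENT — A ⇓ F, B ⇓ T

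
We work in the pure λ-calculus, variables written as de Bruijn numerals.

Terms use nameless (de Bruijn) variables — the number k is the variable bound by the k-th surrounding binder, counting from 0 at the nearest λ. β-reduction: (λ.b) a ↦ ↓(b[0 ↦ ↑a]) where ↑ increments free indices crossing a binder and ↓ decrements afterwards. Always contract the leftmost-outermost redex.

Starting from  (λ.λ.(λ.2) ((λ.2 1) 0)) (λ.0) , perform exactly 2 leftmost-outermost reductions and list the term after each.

Answer: after 2 steps: λ.λ.0

Working:
  start: (λ.λ.(λ.2) ((λ.2 1) 0)) (λ.0)
  [1] λ.(λ.λ.0) ((λ.(λ.0) 1) 0)
  [2] λ.λ.0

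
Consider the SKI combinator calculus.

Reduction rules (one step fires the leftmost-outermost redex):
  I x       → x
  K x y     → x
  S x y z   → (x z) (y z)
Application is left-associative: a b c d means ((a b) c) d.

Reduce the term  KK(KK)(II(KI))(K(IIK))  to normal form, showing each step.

Answer: normal form = KI  (in 4 steps)

Working:
  start: KK(KK)(II(KI))(K(IIK))
  →1  K(II(KI))(K(IIK))
  →2  II(KI)
  →3  I(KI)
  →4  KI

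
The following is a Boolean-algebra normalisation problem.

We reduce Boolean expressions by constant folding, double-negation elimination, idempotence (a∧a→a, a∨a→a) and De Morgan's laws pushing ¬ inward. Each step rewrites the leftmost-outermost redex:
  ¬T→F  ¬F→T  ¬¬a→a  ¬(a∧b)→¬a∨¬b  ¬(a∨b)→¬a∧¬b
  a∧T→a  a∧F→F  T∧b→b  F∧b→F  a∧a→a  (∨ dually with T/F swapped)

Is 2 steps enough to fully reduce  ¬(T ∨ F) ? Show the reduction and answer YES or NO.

  start: ¬(T ∨ F)
  →1  ¬T ∧ ¬F
  →2  F ∧ ¬F

Answer: NO — after 2 steps the term is F ∧ ¬F, not yet normal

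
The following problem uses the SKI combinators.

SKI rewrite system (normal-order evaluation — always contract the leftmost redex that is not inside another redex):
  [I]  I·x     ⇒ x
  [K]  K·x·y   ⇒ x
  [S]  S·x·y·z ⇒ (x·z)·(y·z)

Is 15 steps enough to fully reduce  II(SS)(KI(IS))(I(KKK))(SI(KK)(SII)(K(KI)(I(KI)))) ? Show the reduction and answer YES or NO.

  start: II(SS)(KI(IS))(I(KKK))(SI(KK)(SII)(K(KI)(I(KI))))
  →1  I(SS)(KI(IS))(I(KKK))(SI(KK)(SII)(K(KI)(I(KI))))
  →2  SS(KI(IS))(I(KKK))(SI(KK)(SII)(K(KI)(I(KI))))
  →3  S(I(KKK))(KI(IS)(I(KKK)))(SI(KK)(SII)(K(KI)(I(KI))))
  →4  I(KKK)(SI(KK)(SII)(K(KI)(I(KI))))(KI(IS)(I(KKK))(SI(KK)(SII)(K(KI)(I(KI)))))
  →5  KKK(SI(KK)(SII)(K(KI)(I(KI))))(KI(IS)(I(KKK))(SI(KK)(SII)(K(KI)(I(KI)))))
  →6  K(SI(KK)(SII)(K(KI)(I(KI))))(KI(IS)(I(KKK))(SI(KK)(SII)(K(KI)(I(KI)))))
  →7  SI(KK)(SII)(K(KI)(I(KI)))
  →8  I(SII)(KK(SII))(K(KI)(I(KI)))
  →9  SII(KK(SII))(K(KI)(I(KI)))
  →10  I(KK(SII))(I(KK(SII)))(K(KI)(I(KI)))
  →11  KK(SII)(I(KK(SII)))(K(KI)(I(KI)))
  →12  K(I(KK(SII)))(K(KI)(I(KI)))
  →13  I(KK(SII))
  →14  KK(SII)
  →15  K

Answer: YES — reaches normal form K in 15 ≤ 15 steps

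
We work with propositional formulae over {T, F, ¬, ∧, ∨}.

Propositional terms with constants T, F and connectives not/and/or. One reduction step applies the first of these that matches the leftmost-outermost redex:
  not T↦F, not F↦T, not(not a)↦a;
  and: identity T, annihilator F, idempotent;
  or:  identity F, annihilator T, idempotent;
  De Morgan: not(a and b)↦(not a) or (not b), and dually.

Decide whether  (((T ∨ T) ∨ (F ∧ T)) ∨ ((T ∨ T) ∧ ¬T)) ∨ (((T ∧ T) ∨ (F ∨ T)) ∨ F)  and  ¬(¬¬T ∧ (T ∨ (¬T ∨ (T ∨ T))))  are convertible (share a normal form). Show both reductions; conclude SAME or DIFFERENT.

Answer: DIFFERENT — A ⇓ T, B ⇓ F

Reduction:
Term A:
  start: (((T ∨ T) ∨ (F ∧ T)) ∨ ((T ∨ T) ∧ ¬T)) ∨ (((T ∧ T) ∨ (F ∨ T)) ∨ F)
  [1] ((T ∨ (F ∧ T)) ∨ ((T ∨ T) ∧ ¬T)) ∨ (((T ∧ T) ∨ (F ∨ T)) ∨ F)
  [2] (T ∨ ((T ∨ T) ∧ ¬T)) ∨ (((T ∧ T) ∨ (F ∨ T)) ∨ F)
  [3] T ∨ (((T ∧ T) ∨ (F ∨ T)) ∨ F)
  [4] T

Term B:
  start: ¬(¬¬T ∧ (T ∨ (¬T ∨ (T ∨ T))))
  [1] ¬¬¬T ∨ ¬(T ∨ (¬T ∨ (T ∨ T)))
  [2] ¬T ∨ ¬(T ∨ (¬T ∨ (T ∨ T)))
  [3] F ∨ ¬(T ∨ (¬T ∨ (T ∨ T)))
  [4] ¬(T ∨ (¬T ∨ (T ∨ T)))
  [5] ¬T ∧ ¬(¬T ∨ (T ∨ T))
  [6] F ∧ ¬(¬T ∨ (T ∨ T))
  [7] F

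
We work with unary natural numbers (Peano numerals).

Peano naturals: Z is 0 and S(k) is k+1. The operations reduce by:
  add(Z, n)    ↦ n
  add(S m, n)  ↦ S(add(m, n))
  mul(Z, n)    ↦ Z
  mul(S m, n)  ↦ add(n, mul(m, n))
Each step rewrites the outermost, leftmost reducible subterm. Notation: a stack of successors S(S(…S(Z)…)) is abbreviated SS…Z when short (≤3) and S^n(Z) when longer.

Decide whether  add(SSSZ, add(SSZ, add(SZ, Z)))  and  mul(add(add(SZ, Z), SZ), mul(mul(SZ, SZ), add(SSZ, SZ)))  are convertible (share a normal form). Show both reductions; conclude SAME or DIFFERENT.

Term A:
  start: add(SSSZ, add(SSZ, add(SZ, Z)))
  →1  S(add(SSZ, add(SSZ, add(SZ, Z))))
  →2  S(S(add(SZ, add(SSZ, add(SZ, Z)))))
  →3  S(S(S(add(Z, add(SSZ, add(SZ, Z))))))
  →4  S(S(S(add(SSZ, add(SZ, Z)))))
  →5  S(S(S(S(add(SZ, add(SZ, Z))))))
  →6  S(S(S(S(S(add(Z, add(SZ, Z)))))))
  →7  S(S(S(S(S(add(SZ, Z))))))
  →8  S(S(S(S(S(S(add(Z, Z)))))))
  →9  S^6(Z)

Term B:
  start: mul(add(add(SZ, Z), SZ), mul(mul(SZ, SZ), add(SSZ, SZ)))
  →1  mul(add(S(add(Z, Z)), SZ), mul(mul(SZ, SZ), add(SSZ, SZ)))
  →2  mul(S(add(add(Z, Z), SZ)), mul(mul(SZ, SZ), add(SSZ, SZ)))
  →3  add(mul(mul(SZ, SZ), add(SSZ, SZ)), mul(add(add(Z, Z), SZ), mul(mul(SZ, SZ), add(SSZ, SZ))))
  →4  add(mul(add(SZ, mul(Z, SZ)), add(SSZ, SZ)), mul(add(add(Z, Z), SZ), mul(mul(SZ, SZ), add(SSZ, SZ))))
  →5  add(mul(S(add(Z, mul(Z, SZ))), add(SSZ, SZ)), mul(add(add(Z, Z), SZ), mul(mul(SZ, SZ), add(SSZ, SZ))))
  →6  add(add(add(SSZ, SZ), mul(add(Z, mul(Z, SZ)), add(SSZ, SZ))), mul(add(add(Z, Z), SZ), mul(mul(SZ, SZ), add(SSZ, SZ))))
  →7  add(add(S(add(SZ, SZ)), mul(add(Z, mul(Z, SZ)), add(SSZ, SZ))), mul(add(add(Z, Z), SZ), mul(mul(SZ, SZ), add(SSZ, SZ))))
  →8  add(S(add(add(SZ, SZ), mul(add(Z, mul(Z, SZ)), add(SSZ, SZ)))), mul(add(add(Z, Z), SZ), mul(mul(SZ, SZ), add(SSZ, SZ))))
  →9  S(add(add(add(SZ, SZ), mul(add(Z, mul(Z, SZ)), add(SSZ, SZ))), mul(add(add(Z, Z), SZ), mul(mul(SZ, SZ), add(SSZ, SZ)))))
  →10  S(add(add(S(add(Z, SZ)), mul(add(Z, mul(Z, SZ)), add(SSZ, SZ))), mul(add(add(Z, Z), SZ), mul(mul(SZ, SZ), add(SSZ, SZ)))))
  →11  S(add(S(add(add(Z, SZ), mul(add(Z, mul(Z, SZ)), add(SSZ, SZ)))), mul(add(add(Z, Z), SZ), mul(mul(SZ, SZ), add(SSZ, SZ)))))
  →12  S(S(add(add(add(Z, SZ), mul(add(Z, mul(Z, SZ)), add(SSZ, SZ))), mul(add(add(Z, Z), SZ), mul(mul(SZ, SZ), add(SSZ, SZ))))))
  →13  S(S(add(add(SZ, mul(add(Z, mul(Z, SZ)), add(SSZ, SZ))), mul(add(add(Z, Z), SZ), mul(mul(SZ, SZ), add(SSZ, SZ))))))
  →14  S(S(add(S(add(Z, mul(add(Z, mul(Z, SZ)), add(SSZ, SZ)))), mul(add(add(Z, Z), SZ), mul(mul(SZ, SZ), add(SSZ, SZ))))))
  →15  S(S(S(add(add(Z, mul(add(Z, mul(Z, SZ)), add(SSZ, SZ))), mul(add(add(Z, Z), SZ), mul(mul(SZ, SZ), add(SSZ, SZ)))))))
  →16  S(S(S(add(mul(add(Z, mul(Z, SZ)), add(SSZ, SZ)), mul(add(add(Z, Z), SZ), mul(mul(SZ, SZ), add(SSZ, SZ)))))))
  →17  S(S(S(add(mul(mul(Z, SZ), add(SSZ, SZ)), mul(add(add(Z, Z), SZ), mul(mul(SZ, SZ), add(SSZ, SZ)))))))
  →18  S(S(S(add(mul(Z, add(SSZ, SZ)), mul(add(add(Z, Z), SZ), mul(mul(SZ, SZ), add(SSZ, SZ)))))))
  →19  S(S(S(add(Z, mul(add(add(Z, Z), SZ), mul(mul(SZ, SZ), add(SSZ, SZ)))))))
  →20  S(S(S(mul(add(add(Z, Z), SZ), mul(mul(SZ, SZ), add(SSZ, SZ))))))
  →21  S(S(S(mul(add(Z, SZ), mul(mul(SZ, SZ), add(SSZ, SZ))))))
  →22  S(S(S(mul(SZ, mul(mul(SZ, SZ), add(SSZ, SZ))))))
  →23  S(S(S(add(mul(mul(SZ, SZ), add(SSZ, SZ)), mul(Z, mul(mul(SZ, SZ), add(SSZ, SZ)))))))
  →24  S(S(S(add(mul(add(SZ, mul(Z, SZ)), add(SSZ, SZ)), mul(Z, mul(mul(SZ, SZ), add(SSZ, SZ)))))))
  →25  S(S(S(add(mul(S(add(Z, mul(Z, SZ))), add(SSZ, SZ)), mul(Z, mul(mul(SZ, SZ), add(SSZ, SZ)))))))
  →26  S(S(S(add(add(add(SSZ, SZ), mul(add(Z, mul(Z, SZ)), add(SSZ, SZ))), mul(Z, mul(mul(SZ, SZ), add(SSZ, SZ)))))))
  →27  S(S(S(add(add(S(add(SZ, SZ)), mul(add(Z, mul(Z, SZ)), add(SSZ, SZ))), mul(Z, mul(mul(SZ, SZ), add(SSZ, SZ)))))))
  →28  S(S(S(add(S(add(add(SZ, SZ), mul(add(Z, mul(Z, SZ)), add(SSZ, SZ)))), mul(Z, mul(mul(SZ, SZ), add(SSZ, SZ)))))))
  →29  S(S(S(S(add(add(add(SZ, SZ), mul(add(Z, mul(Z, SZ)), add(SSZ, SZ))), mul(Z, mul(mul(SZ, SZ), add(SSZ, SZ))))))))
  →30  S(S(S(S(add(add(S(add(Z, SZ)), mul(add(Z, mul(Z, SZ)), add(SSZ, SZ))), mul(Z, mul(mul(SZ, SZ), add(SSZ, SZ))))))))
  →31  S(S(S(S(add(S(add(add(Z, SZ), mul(add(Z, mul(Z, SZ)), add(SSZ, SZ)))), mul(Z, mul(mul(SZ, SZ), add(SSZ, SZ))))))))
  →32  S(S(S(S(S(add(add(add(Z, SZ), mul(add(Z, mul(Z, SZ)), add(SSZ, SZ))), mul(Z, mul(mul(SZ, SZ), add(SSZ, SZ)))))))))
  →33  S(S(S(S(S(add(add(SZ, mul(add(Z, mul(Z, SZ)), add(SSZ, SZ))), mul(Z, mul(mul(SZ, SZ), add(SSZ, SZ)))))))))
  →34  S(S(S(S(S(add(S(add(Z, mul(add(Z, mul(Z, SZ)), add(SSZ, SZ)))), mul(Z, mul(mul(SZ, SZ), add(SSZ, SZ)))))))))
  →35  S(S(S(S(S(S(add(add(Z, mul(add(Z, mul(Z, SZ)), add(SSZ, SZ))), mul(Z, mul(mul(SZ, SZ), add(SSZ, SZ))))))))))
  →36  S(S(S(S(S(S(add(mul(add(Z, mul(Z, SZ)), add(SSZ, SZ)), mul(Z, mul(mul(SZ, SZ), add(SSZ, SZ))))))))))
  →37  S(S(S(S(S(S(add(mul(mul(Z, SZ), add(SSZ, SZ)), mul(Z, mul(mul(SZ, SZ), add(SSZ, SZ))))))))))
  →38  S(S(S(S(S(S(add(mul(Z, add(SSZ, SZ)), mul(Z, mul(mul(SZ, SZ), add(SSZ, SZ))))))))))
  →39  S(S(S(S(S(S(add(Z, mul(Z, mul(mul(SZ, SZ), add(SSZ, SZ))))))))))
  →40  S(S(S(S(S(S(mul(Z, mul(mul(SZ, SZ), add(SSZ, SZ)))))))))
  →41  S^6(Z)

Answer: SAME — A ⇓ S^6(Z), B ⇓ S^6(Z)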